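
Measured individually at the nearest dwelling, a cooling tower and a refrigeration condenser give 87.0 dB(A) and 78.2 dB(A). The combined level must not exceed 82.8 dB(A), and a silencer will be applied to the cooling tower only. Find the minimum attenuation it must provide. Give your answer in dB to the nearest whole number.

6 dB

Fixed contribution from the other source: Σ 10^(L/10) = 10^(78.2/10) = 6.607e+07 (78.20 dB(A)).
The limit corresponds to 10^(82.8/10) = 1.905e+08; subtracting the fixed part leaves 1.245e+08 for the cooling tower, i.e. 80.95 dB(A).
Required insertion loss = 87.0 − 80.95 = 6.05 dB.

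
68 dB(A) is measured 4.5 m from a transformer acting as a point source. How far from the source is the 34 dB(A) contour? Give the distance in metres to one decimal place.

225.5 m

For a point source L₁ − L₂ = 20·log₁₀(r₂/r₁), so r₂ = r₁·10^((L₁−L₂)/20).
r₂ = 4.5·10^((68−34)/20) = 4.5·10^(34.0/20) = 225.53 m.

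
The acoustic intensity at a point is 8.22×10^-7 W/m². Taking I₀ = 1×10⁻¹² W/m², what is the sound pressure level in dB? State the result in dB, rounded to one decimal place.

I/I₀ = 8.22×10^-7/10⁻¹² = 8.22×10^5, and L = 10·log₁₀(I/I₀).
L = 10·(0.9149 + 5) = 59.15 dB.

59.1 dB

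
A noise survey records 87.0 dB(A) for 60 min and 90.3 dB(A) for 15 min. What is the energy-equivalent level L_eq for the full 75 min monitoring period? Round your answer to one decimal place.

The energy average is taken in the linear domain: L_eq = 10·log₁₀[(Σ tᵢ·10^(Lᵢ/10))/T], T = 75 min.
Σ tᵢ·10^(Lᵢ/10) = 60·10^(87.0/10) + 15·10^(90.3/10) = 4.614e+10.
L_eq = 10·log₁₀(4.614e+10/75) = 87.89 dB(A).

87.9 dB(A)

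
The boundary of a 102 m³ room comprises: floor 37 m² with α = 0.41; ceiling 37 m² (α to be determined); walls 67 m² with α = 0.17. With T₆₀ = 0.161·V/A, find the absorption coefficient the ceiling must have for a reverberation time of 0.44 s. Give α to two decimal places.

From T₆₀ = 0.161·V/A, the target T₆₀ = 0.44 s needs A = 0.161·102/0.44 = 37.32 m².
Absorption from the other surfaces = 37·0.41 + 67·0.17 = 26.56 m², so the ceiling must supply 10.76 m² over 37 m².
α = 10.76/37 = 0.291.

0.29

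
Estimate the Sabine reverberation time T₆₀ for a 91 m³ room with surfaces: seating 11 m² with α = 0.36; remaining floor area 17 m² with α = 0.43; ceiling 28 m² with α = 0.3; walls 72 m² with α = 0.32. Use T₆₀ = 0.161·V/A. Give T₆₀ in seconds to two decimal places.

0.34 s

Summing Sᵢαᵢ: 11·0.36 + 17·0.43 + 28·0.3 + 72·0.32 = 42.71 m².
T₆₀ = 0.161·V/A = 0.161·91/42.71 = 0.343 s.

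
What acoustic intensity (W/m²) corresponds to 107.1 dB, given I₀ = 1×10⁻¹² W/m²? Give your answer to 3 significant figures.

I = I₀·10^(L/10) = 10⁻¹² × 10^(107.1/10) = 10^(-1.290).

0.0513 W/m²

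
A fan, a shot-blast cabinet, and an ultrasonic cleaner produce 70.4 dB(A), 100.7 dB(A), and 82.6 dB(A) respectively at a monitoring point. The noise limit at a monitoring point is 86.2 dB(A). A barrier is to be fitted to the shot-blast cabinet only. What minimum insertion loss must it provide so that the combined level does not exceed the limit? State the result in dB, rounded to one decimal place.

Fixed contribution from the other sources: Σ 10^(L/10) = 10^(70.4/10) + 10^(82.6/10) = 1.929e+08 (82.85 dB(A)).
To meet 86.2 dB(A) overall, the treated shot-blast cabinet may contribute at most 10^(86.2/10) − 1.929e+08 = 2.239e+08, i.e. 83.50 dB(A).
Required insertion loss = 100.7 − 83.50 = 17.20 dB.

17.2 dB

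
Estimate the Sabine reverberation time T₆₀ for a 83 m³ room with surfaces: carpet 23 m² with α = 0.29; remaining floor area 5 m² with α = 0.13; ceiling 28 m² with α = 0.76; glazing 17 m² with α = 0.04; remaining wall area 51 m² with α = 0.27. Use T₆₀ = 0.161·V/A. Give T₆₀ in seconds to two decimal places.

0.31 s

Summing Sᵢαᵢ: 23·0.29 + 5·0.13 + 28·0.76 + 17·0.04 + 51·0.27 = 43.05 m².
T₆₀ = 0.161 × 83 / 43.05 = 0.310 s.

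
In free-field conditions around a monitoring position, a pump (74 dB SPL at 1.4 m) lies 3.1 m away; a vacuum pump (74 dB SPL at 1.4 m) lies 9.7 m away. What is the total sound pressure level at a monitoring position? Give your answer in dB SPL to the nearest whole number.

Propagate each source to the receiver with L = L_ref − 20·log₁₀(r/r_ref), then add intensities.
pump: 74 − 20·log₁₀(3.1/1.4) = 74 − 6.90 = 67.10 dB SPL.
vacuum pump: 74 − 20·log₁₀(9.7/1.4) = 74 − 16.81 = 57.19 dB SPL.
Σ 10^(L/10) = 5.646e+06 → L_total = 10·log₁₀(5.646e+06) = 67.52 dB SPL.

68 dB SPL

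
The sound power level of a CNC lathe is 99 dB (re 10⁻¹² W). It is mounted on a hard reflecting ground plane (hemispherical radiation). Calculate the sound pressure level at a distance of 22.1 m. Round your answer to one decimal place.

64.1 dB

Free-field hemispherical radiation: L_p = L_w − 10·log₁₀(2π·r²), r = 22.1 m.
2π·r² = 3069 m², 10·log₁₀ of that is 34.870 dB.
L_p = 99 − 34.870 = 64.13 dB.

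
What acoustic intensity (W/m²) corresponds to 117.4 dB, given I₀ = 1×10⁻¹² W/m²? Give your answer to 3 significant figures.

0.550 W/m²

L = 10·log₁₀(I/I₀) ⇒ I = I₀·10^(L/10) = 10⁻¹² × 10^11.74.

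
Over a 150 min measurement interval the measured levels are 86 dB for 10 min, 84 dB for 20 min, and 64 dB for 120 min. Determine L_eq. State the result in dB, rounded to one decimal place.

77.9 dB

Weight each interval's intensity by its duration and average over T = 150 min:
Σ tᵢ·10^(Lᵢ/10) = 10·10^(86/10) + 20·10^(84/10) + 120·10^(64/10) = 9.306e+09.
L_eq = 10·log₁₀(9.306e+09/150) = 77.93 dB.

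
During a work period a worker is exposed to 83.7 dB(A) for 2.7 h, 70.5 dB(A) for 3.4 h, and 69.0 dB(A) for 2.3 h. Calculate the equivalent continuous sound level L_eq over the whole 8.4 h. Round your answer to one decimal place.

79.1 dB(A)

L_eq = 10·log₁₀[(1/T)·Σ tᵢ·10^(Lᵢ/10)] with T = 8.4 h.
Σ tᵢ·10^(Lᵢ/10) = 2.7·10^(83.7/10) + 3.4·10^(70.5/10) + 2.3·10^(69.0/10) = 6.894e+08.
L_eq = 10·log₁₀(6.894e+08/8.4) = 79.14 dB(A).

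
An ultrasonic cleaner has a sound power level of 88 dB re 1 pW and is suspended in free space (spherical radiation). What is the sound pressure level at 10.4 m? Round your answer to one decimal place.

56.7 dB

Free-field spherical radiation: L_p = L_w − 10·log₁₀(4π·r²), r = 10.4 m.
4π·r² = 1359 m², 10·log₁₀ of that is 31.333 dB.
L_p = 88 − 31.333 = 56.67 dB.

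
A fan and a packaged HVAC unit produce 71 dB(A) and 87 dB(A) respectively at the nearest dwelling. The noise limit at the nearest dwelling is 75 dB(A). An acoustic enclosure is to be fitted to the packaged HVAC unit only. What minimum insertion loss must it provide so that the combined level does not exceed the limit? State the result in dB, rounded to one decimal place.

14.2 dB

Everything except the packaged HVAC unit sums to 10^(71/10) = 1.259e+07 in linear terms, 71.00 dB(A).
To meet 75 dB(A) overall, the treated packaged HVAC unit may contribute at most 10^(75/10) − 1.259e+07 = 1.903e+07, i.e. 72.80 dB(A).
So the packaged HVAC unit must be reduced from 87 to 72.80 dB(A): IL = 14.20 dB.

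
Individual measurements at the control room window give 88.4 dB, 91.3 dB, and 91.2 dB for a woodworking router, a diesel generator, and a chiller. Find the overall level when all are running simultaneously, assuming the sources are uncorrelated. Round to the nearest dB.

For uncorrelated sources the intensities add, so convert each level to linear form, sum, and take 10·log₁₀ of the total.
Σ 10^(L/10) = 10^(88.4/10) + 10^(91.3/10) + 10^(91.2/10) = 3.359e+09.
L_total = 10·log₁₀(3.359e+09) = 95.26 dB.

95 dB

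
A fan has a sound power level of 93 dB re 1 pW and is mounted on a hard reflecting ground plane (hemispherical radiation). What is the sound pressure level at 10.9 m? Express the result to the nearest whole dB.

The power spreads over a hemisphere of area 2π·r², so L_p = L_w − 10·log₁₀(2π·r²).
2π·r² = 746.5 m², 10·log₁₀ of that is 28.730 dB.
L_p = 93 − 28.730 = 64.27 dB.

64 dB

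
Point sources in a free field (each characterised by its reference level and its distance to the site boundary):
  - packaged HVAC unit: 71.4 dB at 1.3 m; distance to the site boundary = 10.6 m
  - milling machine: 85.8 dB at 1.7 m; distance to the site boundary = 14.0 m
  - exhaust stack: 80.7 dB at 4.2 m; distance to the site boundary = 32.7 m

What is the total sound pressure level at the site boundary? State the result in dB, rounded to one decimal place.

First find each source's level at the receiver (point-source: −20·log₁₀(r/r_ref)), then combine on an intensity basis.
packaged HVAC unit: 71.4 − 20·log₁₀(10.6/1.3) = 71.4 − 18.23 = 53.17 dB.
milling machine: 85.8 − 20·log₁₀(14.0/1.7) = 85.8 − 18.31 = 67.49 dB.
exhaust stack: 80.7 − 20·log₁₀(32.7/4.2) = 80.7 − 17.83 = 62.87 dB.
Σ 10^(L/10) = 7.752e+06 → L_total = 10·log₁₀(7.752e+06) = 68.89 dB.

68.9 dB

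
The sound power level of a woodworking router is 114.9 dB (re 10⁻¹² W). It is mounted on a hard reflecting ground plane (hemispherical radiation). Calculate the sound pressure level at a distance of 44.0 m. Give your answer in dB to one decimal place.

L_p = L_w − 10·log₁₀(2π·r²) with r = 44.0 m.
2π·r² = 1.216e+04 m², 10·log₁₀ of that is 40.851 dB.
L_p = 114.9 − 40.851 = 74.05 dB.

74.0 dB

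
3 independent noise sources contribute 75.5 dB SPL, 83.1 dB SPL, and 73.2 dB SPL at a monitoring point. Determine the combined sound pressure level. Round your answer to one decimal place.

Incoherent sources combine by intensity addition: L_total = 10·log₁₀(Σ 10^(L_i/10)).
Σ 10^(L/10) = 10^(75.5/10) + 10^(83.1/10) + 10^(73.2/10) = 2.605e+08.
L_total = 10·log₁₀(2.605e+08) = 84.16 dB SPL.

84.2 dB SPL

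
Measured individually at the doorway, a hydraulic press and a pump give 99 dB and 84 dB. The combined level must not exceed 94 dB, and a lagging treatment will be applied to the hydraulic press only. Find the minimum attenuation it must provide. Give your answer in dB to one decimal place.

Fixed contribution from the other source: Σ 10^(L/10) = 10^(84/10) = 2.512e+08 (84.00 dB).
The limit corresponds to 10^(94/10) = 2.512e+09; subtracting the fixed part leaves 2.261e+09 for the hydraulic press, i.e. 93.54 dB.
So the hydraulic press must be reduced from 99 to 93.54 dB: IL = 5.46 dB.

5.5 dB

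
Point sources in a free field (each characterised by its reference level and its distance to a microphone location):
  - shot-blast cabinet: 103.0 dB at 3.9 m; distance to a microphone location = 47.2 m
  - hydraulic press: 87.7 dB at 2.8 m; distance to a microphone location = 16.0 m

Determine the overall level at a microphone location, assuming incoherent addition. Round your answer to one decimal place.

Propagate each source to the receiver with L = L_ref − 20·log₁₀(r/r_ref), then add intensities.
shot-blast cabinet: 103.0 − 20·log₁₀(47.2/3.9) = 103.0 − 21.66 = 81.34 dB.
hydraulic press: 87.7 − 20·log₁₀(16.0/2.8) = 87.7 − 15.14 = 72.56 dB.
Σ 10^(L/10) = 1.543e+08 → L_total = 10·log₁₀(1.543e+08) = 81.88 dB.

81.9 dB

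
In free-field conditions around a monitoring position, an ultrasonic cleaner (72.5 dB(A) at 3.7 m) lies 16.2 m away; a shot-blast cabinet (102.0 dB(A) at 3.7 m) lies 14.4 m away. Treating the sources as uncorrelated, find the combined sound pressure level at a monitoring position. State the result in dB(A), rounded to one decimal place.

First find each source's level at the receiver (point-source: −20·log₁₀(r/r_ref)), then combine on an intensity basis.
ultrasonic cleaner: 72.5 − 20·log₁₀(16.2/3.7) = 72.5 − 12.83 = 59.67 dB(A).
shot-blast cabinet: 102.0 − 20·log₁₀(14.4/3.7) = 102.0 − 11.80 = 90.20 dB(A).
Σ 10^(L/10) = 1.047e+09 → L_total = 10·log₁₀(1.047e+09) = 90.20 dB(A).

90.2 dB(A)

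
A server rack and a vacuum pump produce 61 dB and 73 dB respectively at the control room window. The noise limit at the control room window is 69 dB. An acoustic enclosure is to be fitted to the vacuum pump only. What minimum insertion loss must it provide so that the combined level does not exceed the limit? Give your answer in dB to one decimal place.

4.7 dB

Everything except the vacuum pump sums to 10^(61/10) = 1.259e+06 in linear terms, 61.00 dB.
To meet 69 dB overall, the treated vacuum pump may contribute at most 10^(69/10) − 1.259e+06 = 6.684e+06, i.e. 68.25 dB.
So the vacuum pump must be reduced from 73 to 68.25 dB: IL = 4.75 dB.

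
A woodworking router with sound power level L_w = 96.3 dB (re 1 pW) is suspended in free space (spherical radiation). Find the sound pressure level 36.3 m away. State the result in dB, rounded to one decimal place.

54.1 dB

L_p = L_w − 10·log₁₀(4π·r²) with r = 36.3 m.
4π·r² = 1.656e+04 m², 10·log₁₀ of that is 42.190 dB.
L_p = 96.3 − 42.190 = 54.11 dB.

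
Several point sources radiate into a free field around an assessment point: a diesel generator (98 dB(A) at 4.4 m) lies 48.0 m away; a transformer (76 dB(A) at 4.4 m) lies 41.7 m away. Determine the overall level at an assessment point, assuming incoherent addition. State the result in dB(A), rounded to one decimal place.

Apply inverse-square spreading to bring every level to the receiver, then sum 10^(L/10).
diesel generator: 98 − 20·log₁₀(48.0/4.4) = 98 − 20.76 = 77.24 dB(A).
transformer: 76 − 20·log₁₀(41.7/4.4) = 76 − 19.53 = 56.47 dB(A).
Σ 10^(L/10) = 5.346e+07 → L_total = 10·log₁₀(5.346e+07) = 77.28 dB(A).

77.3 dB(A)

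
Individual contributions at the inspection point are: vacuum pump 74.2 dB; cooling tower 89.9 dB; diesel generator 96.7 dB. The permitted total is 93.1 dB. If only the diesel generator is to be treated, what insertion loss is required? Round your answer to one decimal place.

Everything except the diesel generator sums to 10^(74.2/10) + 10^(89.9/10) = 1.004e+09 in linear terms, 90.02 dB.
The limit corresponds to 10^(93.1/10) = 2.042e+09; subtracting the fixed part leaves 1.038e+09 for the diesel generator, i.e. 90.16 dB.
Required insertion loss = 96.7 − 90.16 = 6.54 dB.

6.5 dB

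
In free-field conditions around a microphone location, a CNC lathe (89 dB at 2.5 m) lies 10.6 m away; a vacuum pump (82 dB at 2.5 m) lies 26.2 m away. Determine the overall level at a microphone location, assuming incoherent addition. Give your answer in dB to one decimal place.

Apply inverse-square spreading to bring every level to the receiver, then sum 10^(L/10).
CNC lathe: 89 − 20·log₁₀(10.6/2.5) = 89 − 12.55 = 76.45 dB.
vacuum pump: 82 − 20·log₁₀(26.2/2.5) = 82 − 20.41 = 61.59 dB.
Σ 10^(L/10) = 4.563e+07 → L_total = 10·log₁₀(4.563e+07) = 76.59 dB.

76.6 dB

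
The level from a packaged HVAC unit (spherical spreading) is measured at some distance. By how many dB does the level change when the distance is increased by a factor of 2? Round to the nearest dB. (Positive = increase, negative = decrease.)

With spherical spreading the level changes by −20·log₁₀(r₂/r₁).
ΔL = −20·log₁₀(2) = -6.02 dB.

-6 dB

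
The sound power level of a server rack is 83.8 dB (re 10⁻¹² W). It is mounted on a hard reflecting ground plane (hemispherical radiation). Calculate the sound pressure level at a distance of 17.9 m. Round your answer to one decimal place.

50.8 dB

L_p = L_w − 10·log₁₀(2π·r²) with r = 17.9 m.
2π·r² = 2013 m², 10·log₁₀ of that is 33.039 dB.
L_p = 83.8 − 33.039 = 50.76 dB.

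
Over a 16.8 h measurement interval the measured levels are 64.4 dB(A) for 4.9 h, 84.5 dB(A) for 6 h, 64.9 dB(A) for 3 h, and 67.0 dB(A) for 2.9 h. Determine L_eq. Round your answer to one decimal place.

The energy average is taken in the linear domain: L_eq = 10·log₁₀[(Σ tᵢ·10^(Lᵢ/10))/T], T = 16.8 h.
Σ tᵢ·10^(Lᵢ/10) = 4.9·10^(64.4/10) + 6·10^(84.5/10) + 3·10^(64.9/10) + 2.9·10^(67.0/10) = 1.728e+09.
L_eq = 10·log₁₀(1.728e+09/16.8) = 80.12 dB(A).

80.1 dB(A)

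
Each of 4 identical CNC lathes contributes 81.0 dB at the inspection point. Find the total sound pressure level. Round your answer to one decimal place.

87.0 dB

With 4 equal, uncorrelated contributions the intensity is 4× that of one unit, giving a rise of 10·log₁₀ 4.
L_total = 81.0 + 10·log₁₀(4) = 81.0 + 6.021 = 87.02 dB.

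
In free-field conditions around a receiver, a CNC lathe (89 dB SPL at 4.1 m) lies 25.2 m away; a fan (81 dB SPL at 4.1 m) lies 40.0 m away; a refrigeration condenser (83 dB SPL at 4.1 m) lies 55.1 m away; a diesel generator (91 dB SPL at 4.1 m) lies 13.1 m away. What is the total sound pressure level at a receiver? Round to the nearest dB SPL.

82 dB SPL

Propagate each source to the receiver with L = L_ref − 20·log₁₀(r/r_ref), then add intensities.
CNC lathe: 89 − 20·log₁₀(25.2/4.1) = 89 − 15.77 = 73.23 dB SPL.
fan: 81 − 20·log₁₀(40.0/4.1) = 81 − 19.79 = 61.21 dB SPL.
refrigeration condenser: 83 − 20·log₁₀(55.1/4.1) = 83 − 22.57 = 60.43 dB SPL.
diesel generator: 91 − 20·log₁₀(13.1/4.1) = 91 − 10.09 = 80.91 dB SPL.
Σ 10^(L/10) = 1.468e+08 → L_total = 10·log₁₀(1.468e+08) = 81.67 dB SPL.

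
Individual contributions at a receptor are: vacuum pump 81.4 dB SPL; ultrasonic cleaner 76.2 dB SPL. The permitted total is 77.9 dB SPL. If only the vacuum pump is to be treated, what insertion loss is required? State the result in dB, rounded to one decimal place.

8.4 dB

Fixed contribution from the other source: Σ 10^(L/10) = 10^(76.2/10) = 4.169e+07 (76.20 dB SPL).
The limit corresponds to 10^(77.9/10) = 6.166e+07; subtracting the fixed part leaves 1.997e+07 for the vacuum pump, i.e. 73.00 dB SPL.
So the vacuum pump must be reduced from 81.4 to 73.00 dB SPL: IL = 8.40 dB.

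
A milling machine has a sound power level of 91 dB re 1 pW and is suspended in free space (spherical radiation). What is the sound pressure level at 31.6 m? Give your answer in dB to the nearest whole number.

The power spreads over a sphere of area 4π·r², so L_p = L_w − 10·log₁₀(4π·r²).
4π·r² = 1.255e+04 m², 10·log₁₀ of that is 40.986 dB.
L_p = 91 − 40.986 = 50.01 dB.

50 dB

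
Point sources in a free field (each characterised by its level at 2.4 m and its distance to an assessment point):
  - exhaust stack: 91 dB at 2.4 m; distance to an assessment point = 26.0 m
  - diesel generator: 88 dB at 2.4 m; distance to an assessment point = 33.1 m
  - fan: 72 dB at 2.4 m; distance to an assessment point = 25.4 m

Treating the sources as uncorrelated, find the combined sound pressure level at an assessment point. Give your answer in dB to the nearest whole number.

72 dB

Propagate each source to the receiver with L = L_ref − 20·log₁₀(r/r_ref), then add intensities.
exhaust stack: 91 − 20·log₁₀(26.0/2.4) = 91 − 20.70 = 70.30 dB.
diesel generator: 88 − 20·log₁₀(33.1/2.4) = 88 − 22.79 = 65.21 dB.
fan: 72 − 20·log₁₀(25.4/2.4) = 72 − 20.49 = 51.51 dB.
Σ 10^(L/10) = 1.419e+07 → L_total = 10·log₁₀(1.419e+07) = 71.52 dB.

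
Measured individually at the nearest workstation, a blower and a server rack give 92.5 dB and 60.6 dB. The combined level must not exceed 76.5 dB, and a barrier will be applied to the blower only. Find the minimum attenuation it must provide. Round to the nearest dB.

16 dB

The untreated sources together contribute 10^(60.6/10) = 1.148e+06, i.e. 60.60 dB.
The limit corresponds to 10^(76.5/10) = 4.467e+07; subtracting the fixed part leaves 4.352e+07 for the blower, i.e. 76.39 dB.
Required insertion loss = 92.5 − 76.39 = 16.11 dB.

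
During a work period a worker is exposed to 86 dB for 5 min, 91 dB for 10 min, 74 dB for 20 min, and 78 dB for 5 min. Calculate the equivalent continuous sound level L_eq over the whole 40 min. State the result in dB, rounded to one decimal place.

85.9 dB

L_eq = 10·log₁₀[(1/T)·Σ tᵢ·10^(Lᵢ/10)] with T = 40 min.
Σ tᵢ·10^(Lᵢ/10) = 5·10^(86/10) + 10·10^(91/10) + 20·10^(74/10) + 5·10^(78/10) = 1.540e+10.
L_eq = 10·log₁₀(1.540e+10/40) = 85.85 dB.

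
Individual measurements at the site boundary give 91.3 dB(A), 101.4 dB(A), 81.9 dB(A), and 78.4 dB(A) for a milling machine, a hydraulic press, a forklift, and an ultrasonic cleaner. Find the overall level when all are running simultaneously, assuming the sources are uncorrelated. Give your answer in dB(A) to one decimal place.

101.9 dB(A)

For uncorrelated sources the intensities add, so convert each level to linear form, sum, and take 10·log₁₀ of the total.
Σ 10^(L/10) = 10^(91.3/10) + 10^(101.4/10) + 10^(81.9/10) + 10^(78.4/10) = 1.538e+10.
L_total = 10·log₁₀(1.538e+10) = 101.87 dB(A).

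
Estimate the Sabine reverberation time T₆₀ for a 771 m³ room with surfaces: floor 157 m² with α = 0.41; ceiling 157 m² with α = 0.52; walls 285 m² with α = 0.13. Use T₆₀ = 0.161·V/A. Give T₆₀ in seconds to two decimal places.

0.68 s

A = Σ Sᵢαᵢ = 157·0.41 + 157·0.52 + 285·0.13 = 183.06 m².
T₆₀ = 0.161 × 771 / 183.06 = 0.678 s.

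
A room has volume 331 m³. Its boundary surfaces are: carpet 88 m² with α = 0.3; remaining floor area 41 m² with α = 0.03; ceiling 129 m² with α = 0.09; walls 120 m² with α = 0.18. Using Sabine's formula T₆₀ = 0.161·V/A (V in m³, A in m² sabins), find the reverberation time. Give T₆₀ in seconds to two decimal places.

Total absorption A = 88·0.3 + 41·0.03 + 129·0.09 + 120·0.18 = 60.84 m² sabins.
T₆₀ = 0.161 × 331 / 60.84 = 0.876 s.

0.88 s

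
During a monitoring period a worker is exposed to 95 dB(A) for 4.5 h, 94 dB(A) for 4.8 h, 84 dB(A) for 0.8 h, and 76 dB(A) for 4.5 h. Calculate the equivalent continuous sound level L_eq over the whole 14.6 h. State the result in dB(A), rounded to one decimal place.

The energy average is taken in the linear domain: L_eq = 10·log₁₀[(Σ tᵢ·10^(Lᵢ/10))/T], T = 14.6 h.
Σ tᵢ·10^(Lᵢ/10) = 4.5·10^(95/10) + 4.8·10^(94/10) + 0.8·10^(84/10) + 4.5·10^(76/10) = 2.667e+10.
L_eq = 10·log₁₀(2.667e+10/14.6) = 92.62 dB(A).

92.6 dB(A)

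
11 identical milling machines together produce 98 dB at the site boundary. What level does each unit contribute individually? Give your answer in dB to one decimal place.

87.6 dB

Dividing the total intensity by 11 lowers the level by 10·log₁₀ 11 = 10.414 dB: L₁ = 98 − 10.414.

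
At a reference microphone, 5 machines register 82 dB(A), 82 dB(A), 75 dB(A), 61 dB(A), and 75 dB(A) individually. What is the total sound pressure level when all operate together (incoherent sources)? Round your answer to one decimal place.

85.8 dB(A)

For uncorrelated sources the intensities add, so convert each level to linear form, sum, and take 10·log₁₀ of the total.
Σ 10^(L/10) = 10^(82/10) + 10^(82/10) + 10^(75/10) + 10^(61/10) + 10^(75/10) = 3.815e+08.
L_total = 10·log₁₀(3.815e+08) = 85.81 dB(A).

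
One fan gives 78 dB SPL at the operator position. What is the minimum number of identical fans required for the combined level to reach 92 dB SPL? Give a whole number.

26

The shortfall is 92 − 78 = 14.0 dB, and N units add 10·log₁₀ N, so need 10·log₁₀ N ≥ 14.0.
N ≥ 10^(14.0/10) = 25.119, so N = 26.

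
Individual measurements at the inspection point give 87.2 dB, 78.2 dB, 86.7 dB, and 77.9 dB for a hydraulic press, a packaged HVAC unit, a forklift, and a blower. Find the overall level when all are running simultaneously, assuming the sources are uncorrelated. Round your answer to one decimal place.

90.5 dB

For uncorrelated sources the intensities add, so convert each level to linear form, sum, and take 10·log₁₀ of the total.
Σ 10^(L/10) = 10^(87.2/10) + 10^(78.2/10) + 10^(86.7/10) + 10^(77.9/10) = 1.120e+09.
L_total = 10·log₁₀(1.120e+09) = 90.49 dB.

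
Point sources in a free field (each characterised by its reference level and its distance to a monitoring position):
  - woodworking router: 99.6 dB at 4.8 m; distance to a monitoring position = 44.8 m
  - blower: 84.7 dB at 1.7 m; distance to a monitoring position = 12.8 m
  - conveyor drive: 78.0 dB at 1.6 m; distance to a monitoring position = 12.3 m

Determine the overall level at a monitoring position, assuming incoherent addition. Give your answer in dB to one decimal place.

First find each source's level at the receiver (point-source: −20·log₁₀(r/r_ref)), then combine on an intensity basis.
woodworking router: 99.6 − 20·log₁₀(44.8/4.8) = 99.6 − 19.40 = 80.20 dB.
blower: 84.7 − 20·log₁₀(12.8/1.7) = 84.7 − 17.54 = 67.16 dB.
conveyor drive: 78.0 − 20·log₁₀(12.3/1.6) = 78.0 − 17.72 = 60.28 dB.
Σ 10^(L/10) = 1.110e+08 → L_total = 10·log₁₀(1.110e+08) = 80.45 dB.

80.5 dB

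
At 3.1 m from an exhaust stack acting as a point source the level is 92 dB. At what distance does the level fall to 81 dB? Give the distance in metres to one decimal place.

For a point source L₁ − L₂ = 20·log₁₀(r₂/r₁), so r₂ = r₁·10^((L₁−L₂)/20).
r₂ = 3.1·10^((92−81)/20) = 3.1·10^(11.0/20) = 11.00 m.

11.0 m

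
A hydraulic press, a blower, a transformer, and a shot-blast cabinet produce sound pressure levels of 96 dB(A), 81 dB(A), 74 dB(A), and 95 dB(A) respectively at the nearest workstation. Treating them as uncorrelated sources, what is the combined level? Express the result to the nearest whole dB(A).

99 dB(A)

Incoherent sources combine by intensity addition: L_total = 10·log₁₀(Σ 10^(L_i/10)).
Σ 10^(L/10) = 10^(96/10) + 10^(81/10) + 10^(74/10) + 10^(95/10) = 7.294e+09.
L_total = 10·log₁₀(7.294e+09) = 98.63 dB(A).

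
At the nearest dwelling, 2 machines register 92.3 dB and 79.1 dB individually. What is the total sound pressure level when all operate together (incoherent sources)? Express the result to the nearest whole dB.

For uncorrelated sources the intensities add, so convert each level to linear form, sum, and take 10·log₁₀ of the total.
Σ 10^(L/10) = 10^(92.3/10) + 10^(79.1/10) = 1.780e+09.
L_total = 10·log₁₀(1.780e+09) = 92.50 dB.

93 dB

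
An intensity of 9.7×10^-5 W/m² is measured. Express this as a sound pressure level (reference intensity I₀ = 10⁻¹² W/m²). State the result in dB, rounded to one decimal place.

I/I₀ = 9.7×10^-5/10⁻¹² = 9.7×10^7, and L = 10·log₁₀(I/I₀).
L = 10·(0.9868 + 7) = 79.87 dB.

79.9 dB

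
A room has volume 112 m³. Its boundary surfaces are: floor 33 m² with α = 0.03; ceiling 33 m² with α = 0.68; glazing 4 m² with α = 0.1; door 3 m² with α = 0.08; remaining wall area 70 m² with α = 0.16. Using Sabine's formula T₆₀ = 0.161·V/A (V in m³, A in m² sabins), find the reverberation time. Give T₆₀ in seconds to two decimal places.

0.51 s

Summing Sᵢαᵢ: 33·0.03 + 33·0.68 + 4·0.1 + 3·0.08 + 70·0.16 = 35.27 m².
T₆₀ = 0.161 × 112 / 35.27 = 0.511 s.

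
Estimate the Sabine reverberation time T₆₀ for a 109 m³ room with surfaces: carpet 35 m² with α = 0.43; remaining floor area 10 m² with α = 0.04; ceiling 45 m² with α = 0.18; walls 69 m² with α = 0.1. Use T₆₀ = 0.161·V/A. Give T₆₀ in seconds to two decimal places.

0.58 s

A = Σ Sᵢαᵢ = 35·0.43 + 10·0.04 + 45·0.18 + 69·0.1 = 30.45 m².
T₆₀ = 0.161·V/A = 0.161·109/30.45 = 0.576 s.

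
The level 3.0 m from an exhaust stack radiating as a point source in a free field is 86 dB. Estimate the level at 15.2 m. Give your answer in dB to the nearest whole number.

72 dB

Spherical spreading from a point source gives a 20·log₁₀(r₂/r₁) drop.
L₂ = 86 − 20·log₁₀(15.2/3.0) = 86 − 14.094 = 71.91 dB.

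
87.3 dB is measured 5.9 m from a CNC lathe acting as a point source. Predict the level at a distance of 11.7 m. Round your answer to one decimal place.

81.4 dB

Point-source attenuation: ΔL = 20·log₁₀(r₂/r₁) = 20·log₁₀(11.7/5.9) = 5.947 dB.
L₂ = 87.3 − 20·log₁₀(11.7/5.9) = 87.3 − 5.947 = 81.35 dB.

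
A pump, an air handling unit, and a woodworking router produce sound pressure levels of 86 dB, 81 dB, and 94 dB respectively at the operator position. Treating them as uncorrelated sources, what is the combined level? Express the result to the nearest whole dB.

95 dB

For uncorrelated sources the intensities add, so convert each level to linear form, sum, and take 10·log₁₀ of the total.
Σ 10^(L/10) = 10^(86/10) + 10^(81/10) + 10^(94/10) = 3.036e+09.
L_total = 10·log₁₀(3.036e+09) = 94.82 dB.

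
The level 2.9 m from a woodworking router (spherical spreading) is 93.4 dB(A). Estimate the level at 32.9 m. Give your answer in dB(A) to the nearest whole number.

72 dB(A)

Point-source attenuation: ΔL = 20·log₁₀(r₂/r₁) = 20·log₁₀(32.9/2.9) = 21.096 dB.
L₂ = 93.4 − 20·log₁₀(32.9/2.9) = 93.4 − 21.096 = 72.30 dB(A).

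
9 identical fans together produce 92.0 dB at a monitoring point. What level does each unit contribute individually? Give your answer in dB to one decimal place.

For N identical incoherent sources L_total = L₁ + 10·log₁₀ N, so L₁ = 92.0 − 10·log₁₀(9) = 92.0 − 9.542.

82.5 dB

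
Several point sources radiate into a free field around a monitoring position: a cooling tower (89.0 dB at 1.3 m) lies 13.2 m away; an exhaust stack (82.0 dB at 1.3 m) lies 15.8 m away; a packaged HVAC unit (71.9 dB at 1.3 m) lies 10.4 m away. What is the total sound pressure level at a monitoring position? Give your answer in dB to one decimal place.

69.6 dB

Propagate each source to the receiver with L = L_ref − 20·log₁₀(r/r_ref), then add intensities.
cooling tower: 89.0 − 20·log₁₀(13.2/1.3) = 89.0 − 20.13 = 68.87 dB.
exhaust stack: 82.0 − 20·log₁₀(15.8/1.3) = 82.0 − 21.69 = 60.31 dB.
packaged HVAC unit: 71.9 − 20·log₁₀(10.4/1.3) = 71.9 − 18.06 = 53.84 dB.
Σ 10^(L/10) = 9.019e+06 → L_total = 10·log₁₀(9.019e+06) = 69.55 dB.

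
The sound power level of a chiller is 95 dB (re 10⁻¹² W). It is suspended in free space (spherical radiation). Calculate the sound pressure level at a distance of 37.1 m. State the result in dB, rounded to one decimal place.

The power spreads over a sphere of area 4π·r², so L_p = L_w − 10·log₁₀(4π·r²).
4π·r² = 1.73e+04 m², 10·log₁₀ of that is 42.380 dB.
L_p = 95 − 42.380 = 52.62 dB.

52.6 dB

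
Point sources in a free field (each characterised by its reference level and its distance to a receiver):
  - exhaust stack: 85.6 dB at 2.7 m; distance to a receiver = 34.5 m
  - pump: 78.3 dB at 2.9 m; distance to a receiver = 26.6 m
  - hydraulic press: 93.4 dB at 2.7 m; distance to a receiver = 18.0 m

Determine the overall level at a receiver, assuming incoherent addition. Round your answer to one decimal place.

Apply inverse-square spreading to bring every level to the receiver, then sum 10^(L/10).
exhaust stack: 85.6 − 20·log₁₀(34.5/2.7) = 85.6 − 22.13 = 63.47 dB.
pump: 78.3 − 20·log₁₀(26.6/2.9) = 78.3 − 19.25 = 59.05 dB.
hydraulic press: 93.4 − 20·log₁₀(18.0/2.7) = 93.4 − 16.48 = 76.92 dB.
Σ 10^(L/10) = 5.225e+07 → L_total = 10·log₁₀(5.225e+07) = 77.18 dB.

77.2 dB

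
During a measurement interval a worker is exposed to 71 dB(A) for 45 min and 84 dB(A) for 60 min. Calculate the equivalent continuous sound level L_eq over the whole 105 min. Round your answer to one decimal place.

81.7 dB(A)

L_eq = 10·log₁₀[(1/T)·Σ tᵢ·10^(Lᵢ/10)] with T = 105 min.
Σ tᵢ·10^(Lᵢ/10) = 45·10^(71/10) + 60·10^(84/10) = 1.564e+10.
L_eq = 10·log₁₀(1.564e+10/105) = 81.73 dB(A).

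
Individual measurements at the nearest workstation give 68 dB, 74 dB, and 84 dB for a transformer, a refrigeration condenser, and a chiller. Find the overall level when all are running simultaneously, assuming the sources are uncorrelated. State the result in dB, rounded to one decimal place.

Incoherent sources combine by intensity addition: L_total = 10·log₁₀(Σ 10^(L_i/10)).
Σ 10^(L/10) = 10^(68/10) + 10^(74/10) + 10^(84/10) = 2.826e+08.
L_total = 10·log₁₀(2.826e+08) = 84.51 dB.

84.5 dB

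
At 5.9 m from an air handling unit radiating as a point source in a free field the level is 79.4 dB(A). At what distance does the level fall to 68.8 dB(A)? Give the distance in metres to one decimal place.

The 10.6 dB drop corresponds to a distance ratio of 10^(10.6/20) for a point source.
r₂ = 5.9·10^((79.4−68.8)/20) = 5.9·10^(10.6/20) = 19.99 m.

20.0 m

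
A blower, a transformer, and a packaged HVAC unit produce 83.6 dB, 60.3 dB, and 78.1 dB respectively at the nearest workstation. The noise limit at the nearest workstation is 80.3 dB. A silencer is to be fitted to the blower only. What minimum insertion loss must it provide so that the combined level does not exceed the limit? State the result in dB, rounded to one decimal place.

The untreated sources together contribute 10^(60.3/10) + 10^(78.1/10) = 6.564e+07, i.e. 78.17 dB.
The limit corresponds to 10^(80.3/10) = 1.072e+08; subtracting the fixed part leaves 4.151e+07 for the blower, i.e. 76.18 dB.
Required insertion loss = 83.6 − 76.18 = 7.42 dB.

7.4 dB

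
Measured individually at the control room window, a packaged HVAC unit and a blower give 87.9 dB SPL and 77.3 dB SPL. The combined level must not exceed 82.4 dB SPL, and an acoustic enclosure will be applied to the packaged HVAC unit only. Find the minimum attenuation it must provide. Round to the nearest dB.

7 dB

Everything except the packaged HVAC unit sums to 10^(77.3/10) = 5.370e+07 in linear terms, 77.30 dB SPL.
To meet 82.4 dB SPL overall, the treated packaged HVAC unit may contribute at most 10^(82.4/10) − 5.370e+07 = 1.201e+08, i.e. 80.79 dB SPL.
So the packaged HVAC unit must be reduced from 87.9 to 80.79 dB SPL: IL = 7.11 dB.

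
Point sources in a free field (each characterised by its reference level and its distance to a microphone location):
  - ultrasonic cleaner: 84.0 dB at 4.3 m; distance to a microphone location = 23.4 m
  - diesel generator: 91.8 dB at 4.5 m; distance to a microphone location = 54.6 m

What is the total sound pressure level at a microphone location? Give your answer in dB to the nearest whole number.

First find each source's level at the receiver (point-source: −20·log₁₀(r/r_ref)), then combine on an intensity basis.
ultrasonic cleaner: 84.0 − 20·log₁₀(23.4/4.3) = 84.0 − 14.71 = 69.29 dB.
diesel generator: 91.8 − 20·log₁₀(54.6/4.5) = 91.8 − 21.68 = 70.12 dB.
Σ 10^(L/10) = 1.876e+07 → L_total = 10·log₁₀(1.876e+07) = 72.73 dB.

73 dB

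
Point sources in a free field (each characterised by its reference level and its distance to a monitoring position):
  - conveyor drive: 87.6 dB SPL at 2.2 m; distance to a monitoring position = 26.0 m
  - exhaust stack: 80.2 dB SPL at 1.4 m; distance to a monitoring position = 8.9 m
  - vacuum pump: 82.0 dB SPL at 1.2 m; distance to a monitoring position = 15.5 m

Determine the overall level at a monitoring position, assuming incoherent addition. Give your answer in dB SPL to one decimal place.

Apply inverse-square spreading to bring every level to the receiver, then sum 10^(L/10).
conveyor drive: 87.6 − 20·log₁₀(26.0/2.2) = 87.6 − 21.45 = 66.15 dB SPL.
exhaust stack: 80.2 − 20·log₁₀(8.9/1.4) = 80.2 − 16.07 = 64.13 dB SPL.
vacuum pump: 82.0 − 20·log₁₀(15.5/1.2) = 82.0 − 22.22 = 59.78 dB SPL.
Σ 10^(L/10) = 7.661e+06 → L_total = 10·log₁₀(7.661e+06) = 68.84 dB SPL.

68.8 dB SPL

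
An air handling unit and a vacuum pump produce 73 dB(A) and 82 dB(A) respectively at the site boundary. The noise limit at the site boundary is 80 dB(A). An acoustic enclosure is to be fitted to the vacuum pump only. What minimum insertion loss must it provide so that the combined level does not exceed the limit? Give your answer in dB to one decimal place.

The untreated sources together contribute 10^(73/10) = 1.995e+07, i.e. 73.00 dB(A).
To meet 80 dB(A) overall, the treated vacuum pump may contribute at most 10^(80/10) − 1.995e+07 = 8.005e+07, i.e. 79.03 dB(A).
So the vacuum pump must be reduced from 82 to 79.03 dB(A): IL = 2.97 dB.

3.0 dB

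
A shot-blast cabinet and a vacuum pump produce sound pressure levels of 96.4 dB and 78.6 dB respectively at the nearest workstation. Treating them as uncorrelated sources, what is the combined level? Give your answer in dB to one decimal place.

Incoherent sources combine by intensity addition: L_total = 10·log₁₀(Σ 10^(L_i/10)).
Σ 10^(L/10) = 10^(96.4/10) + 10^(78.6/10) = 4.438e+09.
L_total = 10·log₁₀(4.438e+09) = 96.47 dB.

96.5 dB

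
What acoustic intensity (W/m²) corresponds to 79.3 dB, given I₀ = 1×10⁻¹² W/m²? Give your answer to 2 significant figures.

L = 10·log₁₀(I/I₀) ⇒ I = I₀·10^(L/10) = 10⁻¹² × 10^7.93.

8.5e-05 W/m²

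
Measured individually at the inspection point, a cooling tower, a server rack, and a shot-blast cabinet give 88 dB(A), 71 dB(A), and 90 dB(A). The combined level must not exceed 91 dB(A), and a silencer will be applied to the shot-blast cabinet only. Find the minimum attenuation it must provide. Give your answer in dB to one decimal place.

2.1 dB

Fixed contribution from the other sources: Σ 10^(L/10) = 10^(88/10) + 10^(71/10) = 6.435e+08 (88.09 dB(A)).
To meet 91 dB(A) overall, the treated shot-blast cabinet may contribute at most 10^(91/10) − 6.435e+08 = 6.154e+08, i.e. 87.89 dB(A).
Required insertion loss = 90 − 87.89 = 2.11 dB.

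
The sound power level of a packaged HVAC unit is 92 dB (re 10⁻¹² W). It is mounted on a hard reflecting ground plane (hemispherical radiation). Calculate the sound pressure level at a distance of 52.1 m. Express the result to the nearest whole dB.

Free-field hemispherical radiation: L_p = L_w − 10·log₁₀(2π·r²), r = 52.1 m.
2π·r² = 1.706e+04 m², 10·log₁₀ of that is 42.319 dB.
L_p = 92 − 42.319 = 49.68 dB.

50 dB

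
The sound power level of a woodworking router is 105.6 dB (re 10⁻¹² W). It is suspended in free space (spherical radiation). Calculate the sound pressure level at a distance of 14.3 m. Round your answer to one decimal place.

L_p = L_w − 10·log₁₀(4π·r²) with r = 14.3 m.
4π·r² = 2570 m², 10·log₁₀ of that is 34.099 dB.
L_p = 105.6 − 34.099 = 71.50 dB.

71.5 dB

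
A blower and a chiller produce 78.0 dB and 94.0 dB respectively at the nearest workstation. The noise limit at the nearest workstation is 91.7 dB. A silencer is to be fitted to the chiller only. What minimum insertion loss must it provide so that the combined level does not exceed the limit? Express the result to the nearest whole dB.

2 dB

Everything except the chiller sums to 10^(78.0/10) = 6.310e+07 in linear terms, 78.00 dB.
The limit corresponds to 10^(91.7/10) = 1.479e+09; subtracting the fixed part leaves 1.416e+09 for the chiller, i.e. 91.51 dB.
So the chiller must be reduced from 94.0 to 91.51 dB: IL = 2.49 dB.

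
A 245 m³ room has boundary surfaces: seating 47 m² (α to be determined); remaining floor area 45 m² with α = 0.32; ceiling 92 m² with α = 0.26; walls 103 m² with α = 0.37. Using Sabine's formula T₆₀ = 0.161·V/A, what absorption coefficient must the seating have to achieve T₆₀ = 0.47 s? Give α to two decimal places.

Required total absorption A = 0.161·245/0.47 = 83.93 m².
Absorption from the other surfaces = 45·0.32 + 92·0.26 + 103·0.37 = 76.43 m², so the seating must supply 7.50 m² over 47 m².
α = 7.50/47 = 0.159.

0.16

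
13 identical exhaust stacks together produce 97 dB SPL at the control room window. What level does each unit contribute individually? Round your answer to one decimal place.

85.9 dB SPL

Dividing the total intensity by 13 lowers the level by 10·log₁₀ 13 = 11.139 dB: L₁ = 97 − 11.139.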